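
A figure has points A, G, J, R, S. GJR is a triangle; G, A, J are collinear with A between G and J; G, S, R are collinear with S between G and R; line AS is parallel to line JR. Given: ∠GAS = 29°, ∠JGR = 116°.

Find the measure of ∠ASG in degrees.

1. ∠GJR = 29°  [AS∥JR, corresponding at A]
2. ∠GRJ = 35°  [△GJR]
3. ∠ASG = 35°  [AS∥JR, corresponding at S]

∠ASG = 35°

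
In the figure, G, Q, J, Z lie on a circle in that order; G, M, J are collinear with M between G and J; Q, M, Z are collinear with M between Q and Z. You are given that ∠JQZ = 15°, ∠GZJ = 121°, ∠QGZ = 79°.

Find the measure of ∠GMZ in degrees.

1. ∠JGZ = 15°  [same arc JZ]
2. ∠GJZ = 44°  [△GJZ]
3. ∠GQZ = 44°  [same arc GZ]
4. ∠GZQ = 57°  [△GQZ]
5. ∠GMZ = 108°  [△GMZ]

∠GMZ = 108°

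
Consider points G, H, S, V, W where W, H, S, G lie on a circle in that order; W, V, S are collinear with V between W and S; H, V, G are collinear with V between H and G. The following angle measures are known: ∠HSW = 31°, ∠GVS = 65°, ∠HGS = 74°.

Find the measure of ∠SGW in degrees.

∠SGW = 105°

1. ∠HGW = 31°  [same arc WH]
2. ∠GVW = 115°  [linear pair at V on WS]
3. ∠GSW = 41°  [△SVG]
4. ∠GWS = 34°  [△WVG]
5. ∠SGW = 105°  [△WSG]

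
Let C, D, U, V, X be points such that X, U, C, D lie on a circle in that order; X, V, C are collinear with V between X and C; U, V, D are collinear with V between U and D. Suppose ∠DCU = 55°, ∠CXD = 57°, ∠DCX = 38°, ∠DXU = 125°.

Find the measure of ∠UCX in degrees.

1. ∠DUX = 38°  [same arc XD]
2. ∠UDX = 17°  [△XUD]
3. ∠UCX = 17°  [same arc XU]

∠UCX = 17°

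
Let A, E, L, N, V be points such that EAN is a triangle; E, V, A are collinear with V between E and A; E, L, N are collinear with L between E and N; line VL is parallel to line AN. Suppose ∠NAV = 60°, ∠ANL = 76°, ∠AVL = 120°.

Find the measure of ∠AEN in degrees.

1. ∠EAN = 60°  [V on ray AE]
2. ∠ANE = 76°  [L on ray NE]
3. ∠AEN = 44°  [△EAN]

∠AEN = 44°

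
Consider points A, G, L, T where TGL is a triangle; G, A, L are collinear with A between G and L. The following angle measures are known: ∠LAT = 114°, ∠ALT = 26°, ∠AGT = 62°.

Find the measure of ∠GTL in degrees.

1. ∠GLT = 26°  [A on ray LG]
2. ∠LGT = 62°  [A on ray GL]
3. ∠GTL = 92°  [△TGL]

∠GTL = 92°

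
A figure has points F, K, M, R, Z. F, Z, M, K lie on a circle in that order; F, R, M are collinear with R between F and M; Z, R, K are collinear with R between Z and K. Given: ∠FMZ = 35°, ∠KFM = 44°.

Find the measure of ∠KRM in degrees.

∠KRM = 79°

1. ∠FKZ = 35°  [same arc FZ]
2. ∠FRK = 101°  [△FRK]
3. ∠KRM = 79°  [linear pair at R on FM]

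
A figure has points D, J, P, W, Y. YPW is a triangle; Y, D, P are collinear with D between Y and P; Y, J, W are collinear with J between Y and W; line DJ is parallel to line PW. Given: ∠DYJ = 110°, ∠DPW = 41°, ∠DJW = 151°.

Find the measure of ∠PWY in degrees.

∠PWY = 29°

1. ∠PYW = 110°  [D on YP, J on YW]
2. ∠WPY = 41°  [D on ray PY]
3. ∠PWY = 29°  [△YPW]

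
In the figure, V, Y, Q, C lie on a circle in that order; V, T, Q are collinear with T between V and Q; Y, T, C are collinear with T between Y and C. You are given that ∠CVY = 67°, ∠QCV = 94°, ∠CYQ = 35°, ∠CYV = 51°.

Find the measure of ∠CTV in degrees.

1. ∠VCY = 62°  [△VYC]
2. ∠CVQ = 35°  [same arc QC]
3. ∠CTV = 83°  [△VTC]

∠CTV = 83°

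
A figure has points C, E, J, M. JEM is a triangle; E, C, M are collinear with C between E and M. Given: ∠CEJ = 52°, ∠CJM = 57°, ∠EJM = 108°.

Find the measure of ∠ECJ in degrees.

1. ∠JEM = 52°  [C on ray EM]
2. ∠EMJ = 20°  [△JEM]
3. ∠CMJ = 20°  [C on ray ME]
4. ∠JCM = 103°  [△JCM]
5. ∠ECJ = 77°  [linear pair at C on EM]

∠ECJ = 77°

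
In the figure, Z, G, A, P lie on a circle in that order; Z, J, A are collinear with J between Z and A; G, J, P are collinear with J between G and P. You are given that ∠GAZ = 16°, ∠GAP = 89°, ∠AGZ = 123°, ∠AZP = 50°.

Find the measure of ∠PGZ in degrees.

1. ∠GPZ = 16°  [same arc ZG]
2. ∠GZP = 91°  [cyclic ZGAP, opposite ∠Z+∠A]
3. ∠PGZ = 73°  [△ZGP]

∠PGZ = 73°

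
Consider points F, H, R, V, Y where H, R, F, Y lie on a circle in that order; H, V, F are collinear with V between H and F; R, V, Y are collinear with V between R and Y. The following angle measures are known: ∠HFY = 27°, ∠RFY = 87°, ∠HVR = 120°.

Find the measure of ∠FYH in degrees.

∠FYH = 93°

1. ∠HRY = 27°  [same arc HY]
2. ∠RHY = 93°  [cyclic HRFY, opposite ∠H+∠F]
3. ∠FVY = 120°  [vertical angles at V]
4. ∠HYR = 60°  [△HRY]
5. ∠HVY = 60°  [linear pair at V on HF]
6. ∠FHY = 60°  [△HVY]
7. ∠FYH = 93°  [△HFY]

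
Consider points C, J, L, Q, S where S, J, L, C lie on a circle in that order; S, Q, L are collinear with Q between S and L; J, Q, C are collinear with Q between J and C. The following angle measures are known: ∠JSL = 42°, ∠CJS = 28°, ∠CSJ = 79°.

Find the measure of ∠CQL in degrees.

∠CQL = 110°

1. ∠JCL = 42°  [same arc JL]
2. ∠CLS = 28°  [same arc SC]
3. ∠CQL = 110°  [△LQC]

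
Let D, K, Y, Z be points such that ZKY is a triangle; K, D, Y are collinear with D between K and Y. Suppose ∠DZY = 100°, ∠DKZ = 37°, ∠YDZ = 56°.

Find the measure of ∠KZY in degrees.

1. ∠DYZ = 24°  [△ZDY]
2. ∠YKZ = 37°  [D on ray KY]
3. ∠KYZ = 24°  [D on ray YK]
4. ∠KZY = 119°  [△ZKY]

∠KZY = 119°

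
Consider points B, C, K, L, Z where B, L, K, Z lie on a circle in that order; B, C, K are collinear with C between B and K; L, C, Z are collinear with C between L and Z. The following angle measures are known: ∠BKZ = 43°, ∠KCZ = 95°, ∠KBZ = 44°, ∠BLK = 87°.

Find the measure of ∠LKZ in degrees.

∠LKZ = 94°

1. ∠KZL = 42°  [△KCZ]
2. ∠KLZ = 44°  [same arc KZ]
3. ∠LKZ = 94°  [△LKZ]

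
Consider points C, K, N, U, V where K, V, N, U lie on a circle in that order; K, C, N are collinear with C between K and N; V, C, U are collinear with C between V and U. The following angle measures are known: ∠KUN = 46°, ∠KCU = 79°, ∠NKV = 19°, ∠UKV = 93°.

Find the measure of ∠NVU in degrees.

1. ∠KVN = 134°  [cyclic KVNU, opposite ∠V+∠U]
2. ∠NCV = 79°  [vertical angles at C]
3. ∠KNV = 27°  [△KVN]
4. ∠NVU = 74°  [△VCN]

∠NVU = 74°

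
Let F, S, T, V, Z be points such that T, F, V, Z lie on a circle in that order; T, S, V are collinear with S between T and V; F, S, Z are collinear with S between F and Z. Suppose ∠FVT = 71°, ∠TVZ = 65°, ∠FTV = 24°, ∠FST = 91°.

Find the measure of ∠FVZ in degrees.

∠FVZ = 136°

1. ∠FZT = 71°  [same arc TF]
2. ∠TFZ = 65°  [same arc TZ]
3. ∠FTZ = 44°  [△TFZ]
4. ∠FVZ = 136°  [cyclic TFVZ, opposite ∠T+∠V]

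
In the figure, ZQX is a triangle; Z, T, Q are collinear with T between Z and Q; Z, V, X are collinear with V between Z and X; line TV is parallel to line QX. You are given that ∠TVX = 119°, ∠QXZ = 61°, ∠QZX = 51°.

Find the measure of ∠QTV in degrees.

1. ∠TVZ = 61°  [linear pair at V on ZX]
2. ∠TZV = 51°  [T on ZQ, V on ZX]
3. ∠VTZ = 68°  [△ZTV]
4. ∠QTV = 112°  [linear pair at T on ZQ]

∠QTV = 112°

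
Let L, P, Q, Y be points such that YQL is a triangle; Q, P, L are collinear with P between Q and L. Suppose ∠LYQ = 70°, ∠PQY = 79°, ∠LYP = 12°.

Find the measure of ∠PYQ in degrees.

1. ∠LQY = 79°  [P on ray QL]
2. ∠QLY = 31°  [△YQL]
3. ∠PLY = 31°  [P on ray LQ]
4. ∠LPY = 137°  [△YPL]
5. ∠QPY = 43°  [linear pair at P on QL]
6. ∠PYQ = 58°  [△YQP]

∠PYQ = 58°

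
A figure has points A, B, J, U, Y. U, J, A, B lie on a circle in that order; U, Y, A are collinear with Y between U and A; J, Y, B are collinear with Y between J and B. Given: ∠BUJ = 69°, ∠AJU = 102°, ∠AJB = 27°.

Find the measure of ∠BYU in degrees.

1. ∠BAJ = 111°  [cyclic UJAB, opposite ∠U+∠A]
2. ∠ABU = 78°  [cyclic UJAB, opposite ∠J+∠B]
3. ∠AUB = 27°  [same arc AB]
4. ∠ABJ = 42°  [△JAB]
5. ∠BAU = 75°  [△UAB]
6. ∠AYB = 63°  [△AYB]
7. ∠BYU = 117°  [linear pair at Y on UA]

∠BYU = 117°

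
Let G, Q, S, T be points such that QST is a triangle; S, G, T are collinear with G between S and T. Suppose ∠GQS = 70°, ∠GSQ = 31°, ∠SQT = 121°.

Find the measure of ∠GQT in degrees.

∠GQT = 51°

1. ∠QGS = 79°  [△QSG]
2. ∠QST = 31°  [G on ray ST]
3. ∠QTS = 28°  [△QST]
4. ∠QGT = 101°  [linear pair at G on ST]
5. ∠GTQ = 28°  [G on ray TS]
6. ∠GQT = 51°  [△QGT]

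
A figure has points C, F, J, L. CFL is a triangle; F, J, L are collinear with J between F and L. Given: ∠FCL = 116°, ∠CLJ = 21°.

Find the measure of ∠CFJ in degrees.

∠CFJ = 43°

1. ∠CLF = 21°  [J on ray LF]
2. ∠CFL = 43°  [△CFL]
3. ∠CFJ = 43°  [J on ray FL]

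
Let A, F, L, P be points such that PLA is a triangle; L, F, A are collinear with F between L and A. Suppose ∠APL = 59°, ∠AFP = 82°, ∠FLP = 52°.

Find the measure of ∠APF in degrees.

1. ∠ALP = 52°  [F on ray LA]
2. ∠LAP = 69°  [△PLA]
3. ∠FAP = 69°  [F on ray AL]
4. ∠APF = 29°  [△PFA]

∠APF = 29°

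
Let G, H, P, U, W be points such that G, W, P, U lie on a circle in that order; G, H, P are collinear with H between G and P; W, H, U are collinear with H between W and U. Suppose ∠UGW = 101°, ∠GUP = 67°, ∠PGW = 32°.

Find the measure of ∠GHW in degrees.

∠GHW = 104°

1. ∠UPW = 79°  [cyclic GWPU, opposite ∠G+∠P]
2. ∠GWP = 113°  [cyclic GWPU, opposite ∠W+∠U]
3. ∠PUW = 32°  [same arc WP]
4. ∠GPW = 35°  [△GWP]
5. ∠PWU = 69°  [△WPU]
6. ∠PHW = 76°  [△WHP]
7. ∠GHW = 104°  [linear pair at H on GP]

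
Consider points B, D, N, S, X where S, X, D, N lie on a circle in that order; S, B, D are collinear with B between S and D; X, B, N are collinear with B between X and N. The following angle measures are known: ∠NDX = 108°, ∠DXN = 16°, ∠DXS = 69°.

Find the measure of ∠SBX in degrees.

∠SBX = 71°

1. ∠DNX = 56°  [△XDN]
2. ∠DSN = 16°  [same arc DN]
3. ∠DNS = 111°  [cyclic SXDN, opposite ∠X+∠N]
4. ∠DSX = 56°  [same arc XD]
5. ∠NDS = 53°  [△SDN]
6. ∠NXS = 53°  [same arc SN]
7. ∠SBX = 71°  [△SBX]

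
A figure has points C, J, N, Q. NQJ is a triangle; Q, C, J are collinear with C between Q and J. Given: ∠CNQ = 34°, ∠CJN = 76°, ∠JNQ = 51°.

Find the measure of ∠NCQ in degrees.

1. ∠NJQ = 76°  [C on ray JQ]
2. ∠JQN = 53°  [△NQJ]
3. ∠CQN = 53°  [C on ray QJ]
4. ∠NCQ = 93°  [△NQC]

∠NCQ = 93°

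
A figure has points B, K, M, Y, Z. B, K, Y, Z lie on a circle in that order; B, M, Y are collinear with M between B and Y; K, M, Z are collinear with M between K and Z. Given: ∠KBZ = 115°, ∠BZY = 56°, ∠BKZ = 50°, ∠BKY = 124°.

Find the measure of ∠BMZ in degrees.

∠BMZ = 91°

1. ∠BZK = 15°  [△BKZ]
2. ∠BYZ = 50°  [same arc BZ]
3. ∠YBZ = 74°  [△BYZ]
4. ∠BMZ = 91°  [△BMZ]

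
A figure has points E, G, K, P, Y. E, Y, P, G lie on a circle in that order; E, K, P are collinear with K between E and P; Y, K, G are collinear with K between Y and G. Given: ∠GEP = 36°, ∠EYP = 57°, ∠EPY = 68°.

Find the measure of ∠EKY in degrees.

∠EKY = 104°

1. ∠GYP = 36°  [same arc PG]
2. ∠PKY = 76°  [△YKP]
3. ∠EKY = 104°  [linear pair at K on EP]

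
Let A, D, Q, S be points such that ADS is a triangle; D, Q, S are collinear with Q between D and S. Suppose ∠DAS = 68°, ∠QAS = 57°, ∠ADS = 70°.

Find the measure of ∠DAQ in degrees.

1. ∠ASD = 42°  [△ADS]
2. ∠ADQ = 70°  [Q on ray DS]
3. ∠ASQ = 42°  [Q on ray SD]
4. ∠AQS = 81°  [△AQS]
5. ∠AQD = 99°  [linear pair at Q on DS]
6. ∠DAQ = 11°  [△ADQ]

∠DAQ = 11°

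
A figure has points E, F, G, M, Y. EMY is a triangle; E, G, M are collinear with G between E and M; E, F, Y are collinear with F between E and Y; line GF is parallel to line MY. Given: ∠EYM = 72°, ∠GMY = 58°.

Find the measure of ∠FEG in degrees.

1. ∠EMY = 58°  [G on ray ME]
2. ∠MEY = 50°  [△EMY]
3. ∠FEG = 50°  [G on EM, F on EY]

∠FEG = 50°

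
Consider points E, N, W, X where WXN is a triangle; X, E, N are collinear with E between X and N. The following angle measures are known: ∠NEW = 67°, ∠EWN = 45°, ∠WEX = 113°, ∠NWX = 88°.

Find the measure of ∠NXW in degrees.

1. ∠ENW = 68°  [△WEN]
2. ∠WNX = 68°  [E on ray NX]
3. ∠NXW = 24°  [△WXN]

∠NXW = 24°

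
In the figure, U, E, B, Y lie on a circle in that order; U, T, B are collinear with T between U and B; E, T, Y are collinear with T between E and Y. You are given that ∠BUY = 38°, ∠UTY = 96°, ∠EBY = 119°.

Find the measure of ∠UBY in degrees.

∠UBY = 73°

1. ∠BEY = 38°  [same arc BY]
2. ∠BTY = 84°  [linear pair at T on UB]
3. ∠BYE = 23°  [△EBY]
4. ∠UBY = 73°  [△BTY]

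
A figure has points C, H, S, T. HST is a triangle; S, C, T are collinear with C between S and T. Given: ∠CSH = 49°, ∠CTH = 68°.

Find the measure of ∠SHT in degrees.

1. ∠HST = 49°  [C on ray ST]
2. ∠HTS = 68°  [C on ray TS]
3. ∠SHT = 63°  [△HST]

∠SHT = 63°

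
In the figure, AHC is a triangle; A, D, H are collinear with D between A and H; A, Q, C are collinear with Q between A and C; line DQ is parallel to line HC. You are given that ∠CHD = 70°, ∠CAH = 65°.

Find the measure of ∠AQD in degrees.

∠AQD = 45°

1. ∠AHC = 70°  [D on ray HA]
2. ∠ACH = 45°  [△AHC]
3. ∠AQD = 45°  [DQ∥HC, corresponding at Q]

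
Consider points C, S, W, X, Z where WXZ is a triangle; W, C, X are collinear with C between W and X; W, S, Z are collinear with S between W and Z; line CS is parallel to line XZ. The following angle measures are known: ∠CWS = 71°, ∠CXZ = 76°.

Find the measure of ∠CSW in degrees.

1. ∠XWZ = 71°  [C on WX, S on WZ]
2. ∠WXZ = 76°  [C on ray XW]
3. ∠WZX = 33°  [△WXZ]
4. ∠CSW = 33°  [CS∥XZ, corresponding at S]

∠CSW = 33°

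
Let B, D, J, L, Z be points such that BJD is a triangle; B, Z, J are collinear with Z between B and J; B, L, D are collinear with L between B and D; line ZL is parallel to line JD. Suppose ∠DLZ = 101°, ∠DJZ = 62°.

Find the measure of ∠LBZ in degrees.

1. ∠BLZ = 79°  [linear pair at L on BD]
2. ∠BJD = 62°  [Z on ray JB]
3. ∠BDJ = 79°  [ZL∥JD, corresponding at L]
4. ∠DBJ = 39°  [△BJD]
5. ∠LBZ = 39°  [Z on BJ, L on BD]

∠LBZ = 39°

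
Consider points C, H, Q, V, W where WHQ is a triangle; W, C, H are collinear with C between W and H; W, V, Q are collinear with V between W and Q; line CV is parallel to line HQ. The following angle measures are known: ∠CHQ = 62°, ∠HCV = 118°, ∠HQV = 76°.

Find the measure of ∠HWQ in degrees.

1. ∠QHW = 62°  [C on ray HW]
2. ∠HQW = 76°  [V on ray QW]
3. ∠HWQ = 42°  [△WHQ]

∠HWQ = 42°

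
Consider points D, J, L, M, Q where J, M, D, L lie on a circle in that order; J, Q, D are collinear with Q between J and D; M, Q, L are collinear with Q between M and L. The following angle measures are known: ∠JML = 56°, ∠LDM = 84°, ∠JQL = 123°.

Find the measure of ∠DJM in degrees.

1. ∠JDL = 56°  [same arc JL]
2. ∠DQL = 57°  [linear pair at Q on JD]
3. ∠DLM = 67°  [△DQL]
4. ∠DJM = 67°  [same arc MD]

∠DJM = 67°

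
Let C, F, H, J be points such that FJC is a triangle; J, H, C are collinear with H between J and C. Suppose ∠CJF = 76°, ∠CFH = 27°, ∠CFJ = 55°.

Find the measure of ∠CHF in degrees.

∠CHF = 104°

1. ∠FCJ = 49°  [△FJC]
2. ∠FCH = 49°  [H on ray CJ]
3. ∠CHF = 104°  [△FHC]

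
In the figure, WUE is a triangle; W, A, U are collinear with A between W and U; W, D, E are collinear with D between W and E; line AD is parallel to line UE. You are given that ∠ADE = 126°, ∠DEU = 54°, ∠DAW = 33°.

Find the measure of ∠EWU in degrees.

1. ∠UEW = 54°  [D on ray EW]
2. ∠EUW = 33°  [AD∥UE, corresponding at A]
3. ∠EWU = 93°  [△WUE]

∠EWU = 93°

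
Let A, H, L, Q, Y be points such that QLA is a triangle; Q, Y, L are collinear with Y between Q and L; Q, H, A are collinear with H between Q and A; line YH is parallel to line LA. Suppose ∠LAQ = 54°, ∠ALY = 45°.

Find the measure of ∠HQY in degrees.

1. ∠ALQ = 45°  [Y on ray LQ]
2. ∠AQL = 81°  [△QLA]
3. ∠HQY = 81°  [Y on QL, H on QA]

∠HQY = 81°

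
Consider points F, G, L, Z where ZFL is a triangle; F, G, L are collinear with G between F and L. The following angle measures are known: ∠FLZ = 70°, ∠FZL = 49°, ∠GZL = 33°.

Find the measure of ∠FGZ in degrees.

1. ∠GLZ = 70°  [G on ray LF]
2. ∠LGZ = 77°  [△ZGL]
3. ∠FGZ = 103°  [linear pair at G on FL]

∠FGZ = 103°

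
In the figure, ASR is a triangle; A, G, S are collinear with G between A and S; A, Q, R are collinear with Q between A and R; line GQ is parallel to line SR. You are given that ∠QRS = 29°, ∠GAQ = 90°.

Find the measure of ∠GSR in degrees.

1. ∠ARS = 29°  [Q on ray RA]
2. ∠RAS = 90°  [G on AS, Q on AR]
3. ∠ASR = 61°  [△ASR]
4. ∠GSR = 61°  [G on ray SA]

∠GSR = 61°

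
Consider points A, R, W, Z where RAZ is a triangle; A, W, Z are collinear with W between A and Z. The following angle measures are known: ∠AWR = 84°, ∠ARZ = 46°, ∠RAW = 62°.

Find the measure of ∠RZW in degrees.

1. ∠RAZ = 62°  [W on ray AZ]
2. ∠AZR = 72°  [△RAZ]
3. ∠RZW = 72°  [W on ray ZA]

∠RZW = 72°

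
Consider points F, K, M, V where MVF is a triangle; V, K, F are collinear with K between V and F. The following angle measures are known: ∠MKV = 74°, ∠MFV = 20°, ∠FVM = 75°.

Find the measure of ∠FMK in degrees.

∠FMK = 54°

1. ∠FKM = 106°  [linear pair at K on VF]
2. ∠KFM = 20°  [K on ray FV]
3. ∠FMK = 54°  [△MKF]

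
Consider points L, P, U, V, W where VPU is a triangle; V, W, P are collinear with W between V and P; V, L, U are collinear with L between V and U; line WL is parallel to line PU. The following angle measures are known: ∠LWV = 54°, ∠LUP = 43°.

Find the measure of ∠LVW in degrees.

∠LVW = 83°

1. ∠UPV = 54°  [WL∥PU, corresponding at W]
2. ∠PUV = 43°  [L on ray UV]
3. ∠PVU = 83°  [△VPU]
4. ∠LVW = 83°  [W on VP, L on VU]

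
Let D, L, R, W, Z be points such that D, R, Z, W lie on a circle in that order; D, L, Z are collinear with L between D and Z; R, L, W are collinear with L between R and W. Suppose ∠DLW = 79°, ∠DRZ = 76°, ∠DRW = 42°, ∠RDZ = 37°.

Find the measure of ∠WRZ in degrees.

1. ∠RLZ = 79°  [vertical angles at L]
2. ∠DZR = 67°  [△DRZ]
3. ∠WRZ = 34°  [△RLZ]

∠WRZ = 34°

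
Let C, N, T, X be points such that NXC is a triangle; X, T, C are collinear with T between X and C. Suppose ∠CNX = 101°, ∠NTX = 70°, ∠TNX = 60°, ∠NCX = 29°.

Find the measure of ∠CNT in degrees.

∠CNT = 41°

1. ∠CTN = 110°  [linear pair at T on XC]
2. ∠NCT = 29°  [T on ray CX]
3. ∠CNT = 41°  [△NTC]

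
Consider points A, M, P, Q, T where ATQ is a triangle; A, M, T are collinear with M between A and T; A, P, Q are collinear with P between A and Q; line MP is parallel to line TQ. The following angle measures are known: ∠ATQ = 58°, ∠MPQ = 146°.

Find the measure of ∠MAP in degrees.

1. ∠AMP = 58°  [MP∥TQ, corresponding at M]
2. ∠APM = 34°  [linear pair at P on AQ]
3. ∠MAP = 88°  [△AMP]

∠MAP = 88°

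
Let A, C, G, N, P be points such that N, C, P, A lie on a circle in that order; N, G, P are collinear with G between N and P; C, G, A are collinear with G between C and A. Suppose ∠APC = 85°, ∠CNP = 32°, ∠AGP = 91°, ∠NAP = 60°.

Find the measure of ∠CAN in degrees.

1. ∠CAP = 32°  [same arc CP]
2. ∠AGN = 89°  [linear pair at G on NP]
3. ∠APN = 57°  [△PGA]
4. ∠ANP = 63°  [△NPA]
5. ∠CAN = 28°  [△NGA]

∠CAN = 28°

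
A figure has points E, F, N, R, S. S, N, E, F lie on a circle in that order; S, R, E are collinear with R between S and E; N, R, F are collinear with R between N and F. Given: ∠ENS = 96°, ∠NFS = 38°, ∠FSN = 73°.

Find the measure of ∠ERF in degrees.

1. ∠NES = 38°  [same arc SN]
2. ∠FNS = 69°  [△SNF]
3. ∠ESN = 46°  [△SNE]
4. ∠FES = 69°  [same arc SF]
5. ∠EFN = 46°  [same arc NE]
6. ∠ERF = 65°  [△ERF]

∠ERF = 65°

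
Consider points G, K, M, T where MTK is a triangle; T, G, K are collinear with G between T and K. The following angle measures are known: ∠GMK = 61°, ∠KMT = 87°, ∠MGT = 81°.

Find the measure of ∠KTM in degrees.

∠KTM = 73°

1. ∠KGM = 99°  [linear pair at G on TK]
2. ∠GKM = 20°  [△MGK]
3. ∠MKT = 20°  [G on ray KT]
4. ∠KTM = 73°  [△MTK]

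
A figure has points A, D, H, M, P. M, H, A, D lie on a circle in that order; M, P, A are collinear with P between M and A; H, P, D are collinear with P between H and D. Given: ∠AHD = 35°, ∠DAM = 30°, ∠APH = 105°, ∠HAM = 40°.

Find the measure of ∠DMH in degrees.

1. ∠DHM = 30°  [same arc MD]
2. ∠HDM = 40°  [same arc MH]
3. ∠DMH = 110°  [△MHD]

∠DMH = 110°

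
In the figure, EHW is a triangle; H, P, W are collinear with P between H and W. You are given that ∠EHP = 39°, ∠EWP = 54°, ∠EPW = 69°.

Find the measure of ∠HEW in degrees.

1. ∠EHW = 39°  [P on ray HW]
2. ∠EWH = 54°  [P on ray WH]
3. ∠HEW = 87°  [△EHW]

∠HEW = 87°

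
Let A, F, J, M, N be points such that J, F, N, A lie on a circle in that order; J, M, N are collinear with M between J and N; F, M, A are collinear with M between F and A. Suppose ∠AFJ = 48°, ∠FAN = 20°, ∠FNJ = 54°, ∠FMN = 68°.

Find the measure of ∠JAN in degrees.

∠JAN = 74°

1. ∠FJN = 20°  [same arc FN]
2. ∠JFN = 106°  [△JFN]
3. ∠JAN = 74°  [cyclic JFNA, opposite ∠F+∠A]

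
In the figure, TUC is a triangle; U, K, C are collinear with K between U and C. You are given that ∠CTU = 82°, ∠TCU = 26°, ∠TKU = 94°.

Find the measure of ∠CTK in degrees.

1. ∠KCT = 26°  [K on ray CU]
2. ∠CKT = 86°  [linear pair at K on UC]
3. ∠CTK = 68°  [△TKC]

∠CTK = 68°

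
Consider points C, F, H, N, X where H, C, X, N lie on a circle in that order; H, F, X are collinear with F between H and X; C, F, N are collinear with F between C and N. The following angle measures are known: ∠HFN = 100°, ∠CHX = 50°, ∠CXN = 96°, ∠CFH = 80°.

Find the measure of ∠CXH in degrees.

∠CXH = 46°

1. ∠CFX = 100°  [vertical angles at F]
2. ∠CNX = 50°  [same arc CX]
3. ∠NCX = 34°  [△CXN]
4. ∠CXH = 46°  [△CFX]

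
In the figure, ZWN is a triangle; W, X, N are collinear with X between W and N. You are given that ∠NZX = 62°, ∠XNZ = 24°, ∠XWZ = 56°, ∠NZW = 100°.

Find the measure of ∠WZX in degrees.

1. ∠NXZ = 94°  [△ZXN]
2. ∠WXZ = 86°  [linear pair at X on WN]
3. ∠WZX = 38°  [△ZWX]

∠WZX = 38°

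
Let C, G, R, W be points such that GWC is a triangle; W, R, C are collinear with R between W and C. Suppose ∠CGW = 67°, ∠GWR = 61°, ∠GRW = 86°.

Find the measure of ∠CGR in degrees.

1. ∠CWG = 61°  [R on ray WC]
2. ∠CRG = 94°  [linear pair at R on WC]
3. ∠GCW = 52°  [△GWC]
4. ∠GCR = 52°  [R on ray CW]
5. ∠CGR = 34°  [△GRC]

∠CGR = 34°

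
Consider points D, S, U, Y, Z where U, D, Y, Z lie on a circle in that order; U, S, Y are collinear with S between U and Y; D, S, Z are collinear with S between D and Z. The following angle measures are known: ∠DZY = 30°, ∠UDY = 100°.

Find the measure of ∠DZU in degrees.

1. ∠DUY = 30°  [same arc DY]
2. ∠DYU = 50°  [△UDY]
3. ∠DZU = 50°  [same arc UD]

∠DZU = 50°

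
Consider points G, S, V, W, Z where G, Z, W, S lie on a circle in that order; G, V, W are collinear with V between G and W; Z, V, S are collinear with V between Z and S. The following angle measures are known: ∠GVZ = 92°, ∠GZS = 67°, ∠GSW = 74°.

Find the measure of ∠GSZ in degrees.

∠GSZ = 53°

1. ∠SVW = 92°  [vertical angles at V]
2. ∠GWS = 67°  [same arc GS]
3. ∠SGW = 39°  [△GWS]
4. ∠GVS = 88°  [linear pair at V on GW]
5. ∠GSZ = 53°  [△GVS]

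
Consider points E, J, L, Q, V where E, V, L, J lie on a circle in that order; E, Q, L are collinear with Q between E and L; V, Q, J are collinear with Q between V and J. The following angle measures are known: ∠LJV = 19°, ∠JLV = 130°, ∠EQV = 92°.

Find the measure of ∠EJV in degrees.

∠EJV = 61°

1. ∠LEV = 19°  [same arc VL]
2. ∠JEV = 50°  [cyclic EVLJ, opposite ∠E+∠L]
3. ∠EVJ = 69°  [△EQV]
4. ∠EJV = 61°  [△EVJ]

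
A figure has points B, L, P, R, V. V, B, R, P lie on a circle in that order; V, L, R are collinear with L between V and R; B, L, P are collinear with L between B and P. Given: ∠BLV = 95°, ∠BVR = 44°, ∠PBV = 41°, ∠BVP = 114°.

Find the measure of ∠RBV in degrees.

∠RBV = 111°

1. ∠BPV = 25°  [△VBP]
2. ∠BRV = 25°  [same arc VB]
3. ∠RBV = 111°  [△VBR]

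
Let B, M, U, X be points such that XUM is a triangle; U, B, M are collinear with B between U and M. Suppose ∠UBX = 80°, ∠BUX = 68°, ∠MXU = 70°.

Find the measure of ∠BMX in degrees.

∠BMX = 42°

1. ∠MUX = 68°  [B on ray UM]
2. ∠UMX = 42°  [△XUM]
3. ∠BMX = 42°  [B on ray MU]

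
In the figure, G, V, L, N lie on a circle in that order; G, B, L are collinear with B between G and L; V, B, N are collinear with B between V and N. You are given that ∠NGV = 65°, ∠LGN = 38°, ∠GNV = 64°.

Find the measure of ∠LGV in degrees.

1. ∠NLV = 115°  [cyclic GVLN, opposite ∠G+∠L]
2. ∠LVN = 38°  [same arc LN]
3. ∠LNV = 27°  [△VLN]
4. ∠LGV = 27°  [same arc VL]

∠LGV = 27°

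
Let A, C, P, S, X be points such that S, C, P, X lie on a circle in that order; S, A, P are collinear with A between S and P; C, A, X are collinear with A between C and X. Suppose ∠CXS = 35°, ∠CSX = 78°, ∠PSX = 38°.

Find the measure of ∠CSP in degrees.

∠CSP = 40°

1. ∠CPX = 102°  [cyclic SCPX, opposite ∠S+∠P]
2. ∠PCX = 38°  [same arc PX]
3. ∠CXP = 40°  [△CPX]
4. ∠CSP = 40°  [same arc CP]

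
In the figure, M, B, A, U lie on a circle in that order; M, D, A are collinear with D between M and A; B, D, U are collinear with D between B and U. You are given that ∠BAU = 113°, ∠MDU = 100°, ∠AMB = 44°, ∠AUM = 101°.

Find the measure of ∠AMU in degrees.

∠AMU = 23°

1. ∠ADU = 80°  [linear pair at D on MA]
2. ∠AUB = 44°  [same arc BA]
3. ∠MAU = 56°  [△ADU]
4. ∠AMU = 23°  [△MAU]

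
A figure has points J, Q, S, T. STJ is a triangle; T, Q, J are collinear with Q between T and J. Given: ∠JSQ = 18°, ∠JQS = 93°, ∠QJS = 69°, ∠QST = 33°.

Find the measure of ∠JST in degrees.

1. ∠SQT = 87°  [linear pair at Q on TJ]
2. ∠SJT = 69°  [Q on ray JT]
3. ∠QTS = 60°  [△STQ]
4. ∠JTS = 60°  [Q on ray TJ]
5. ∠JST = 51°  [△STJ]

∠JST = 51°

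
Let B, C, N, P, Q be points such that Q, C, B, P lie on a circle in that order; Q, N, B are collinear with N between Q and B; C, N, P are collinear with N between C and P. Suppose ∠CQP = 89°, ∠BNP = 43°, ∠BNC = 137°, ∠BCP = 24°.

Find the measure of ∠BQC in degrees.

∠BQC = 65°

1. ∠CBP = 91°  [cyclic QCBP, opposite ∠Q+∠B]
2. ∠BPC = 65°  [△CBP]
3. ∠BQC = 65°  [same arc CB]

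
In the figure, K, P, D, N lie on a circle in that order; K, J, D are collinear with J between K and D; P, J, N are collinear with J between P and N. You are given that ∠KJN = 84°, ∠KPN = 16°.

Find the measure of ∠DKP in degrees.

∠DKP = 68°

1. ∠DJP = 84°  [vertical angles at J]
2. ∠KJP = 96°  [linear pair at J on KD]
3. ∠DKP = 68°  [△KJP]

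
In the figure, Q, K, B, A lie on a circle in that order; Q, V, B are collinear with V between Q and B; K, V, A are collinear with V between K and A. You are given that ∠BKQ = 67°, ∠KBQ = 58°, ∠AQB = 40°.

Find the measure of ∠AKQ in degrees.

1. ∠BAQ = 113°  [cyclic QKBA, opposite ∠K+∠A]
2. ∠ABQ = 27°  [△QBA]
3. ∠AKQ = 27°  [same arc QA]

∠AKQ = 27°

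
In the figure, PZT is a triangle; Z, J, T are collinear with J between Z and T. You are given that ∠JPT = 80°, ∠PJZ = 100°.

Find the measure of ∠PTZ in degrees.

1. ∠PJT = 80°  [linear pair at J on ZT]
2. ∠JTP = 20°  [△PJT]
3. ∠PTZ = 20°  [J on ray TZ]

∠PTZ = 20°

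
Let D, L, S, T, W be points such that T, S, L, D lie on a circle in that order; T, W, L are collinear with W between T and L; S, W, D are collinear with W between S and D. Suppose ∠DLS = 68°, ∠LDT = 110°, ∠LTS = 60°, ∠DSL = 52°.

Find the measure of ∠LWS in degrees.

1. ∠LST = 70°  [cyclic TSLD, opposite ∠S+∠D]
2. ∠SLT = 50°  [△TSL]
3. ∠LWS = 78°  [△SWL]

∠LWS = 78°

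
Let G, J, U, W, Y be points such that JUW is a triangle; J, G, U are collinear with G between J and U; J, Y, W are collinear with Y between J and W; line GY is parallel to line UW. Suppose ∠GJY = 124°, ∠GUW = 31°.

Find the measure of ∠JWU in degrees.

1. ∠UJW = 124°  [G on JU, Y on JW]
2. ∠JUW = 31°  [G on ray UJ]
3. ∠JWU = 25°  [△JUW]

∠JWU = 25°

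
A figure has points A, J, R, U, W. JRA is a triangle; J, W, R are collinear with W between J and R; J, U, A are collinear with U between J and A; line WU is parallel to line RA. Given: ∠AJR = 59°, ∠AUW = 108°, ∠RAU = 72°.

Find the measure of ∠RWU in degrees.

1. ∠UJW = 59°  [W on JR, U on JA]
2. ∠JUW = 72°  [linear pair at U on JA]
3. ∠JWU = 49°  [△JWU]
4. ∠RWU = 131°  [linear pair at W on JR]

∠RWU = 131°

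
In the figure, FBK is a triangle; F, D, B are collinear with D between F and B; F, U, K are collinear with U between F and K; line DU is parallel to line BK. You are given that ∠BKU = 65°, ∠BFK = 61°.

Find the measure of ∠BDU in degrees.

∠BDU = 126°

1. ∠BKF = 65°  [U on ray KF]
2. ∠FBK = 54°  [△FBK]
3. ∠FDU = 54°  [DU∥BK, corresponding at D]
4. ∠BDU = 126°  [linear pair at D on FB]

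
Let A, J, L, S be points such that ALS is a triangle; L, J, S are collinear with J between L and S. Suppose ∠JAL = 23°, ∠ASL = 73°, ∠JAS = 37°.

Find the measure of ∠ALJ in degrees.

∠ALJ = 47°

1. ∠ASJ = 73°  [J on ray SL]
2. ∠AJS = 70°  [△AJS]
3. ∠AJL = 110°  [linear pair at J on LS]
4. ∠ALJ = 47°  [△ALJ]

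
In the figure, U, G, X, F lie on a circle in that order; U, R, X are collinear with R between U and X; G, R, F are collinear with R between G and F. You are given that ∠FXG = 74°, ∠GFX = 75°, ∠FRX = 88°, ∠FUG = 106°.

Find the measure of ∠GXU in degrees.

1. ∠FGX = 31°  [△GXF]
2. ∠GRU = 88°  [vertical angles at R]
3. ∠GRX = 92°  [linear pair at R on UX]
4. ∠GXU = 57°  [△GRX]

∠GXU = 57°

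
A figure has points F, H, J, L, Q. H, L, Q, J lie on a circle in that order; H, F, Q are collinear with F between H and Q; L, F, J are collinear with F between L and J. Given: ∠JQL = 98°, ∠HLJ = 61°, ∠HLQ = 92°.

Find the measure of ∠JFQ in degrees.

1. ∠JHL = 82°  [cyclic HLQJ, opposite ∠H+∠Q]
2. ∠HQJ = 61°  [same arc HJ]
3. ∠HJL = 37°  [△HLJ]
4. ∠HJQ = 88°  [cyclic HLQJ, opposite ∠L+∠J]
5. ∠JHQ = 31°  [△HQJ]
6. ∠HFJ = 112°  [△HFJ]
7. ∠JFQ = 68°  [linear pair at F on HQ]

∠JFQ = 68°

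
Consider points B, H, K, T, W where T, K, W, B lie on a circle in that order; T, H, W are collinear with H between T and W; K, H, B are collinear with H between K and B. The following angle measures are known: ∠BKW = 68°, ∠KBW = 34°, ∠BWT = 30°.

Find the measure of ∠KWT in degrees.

1. ∠BWK = 78°  [△KWB]
2. ∠BKT = 30°  [same arc TB]
3. ∠BTK = 102°  [cyclic TKWB, opposite ∠T+∠W]
4. ∠KBT = 48°  [△TKB]
5. ∠KWT = 48°  [same arc TK]

∠KWT = 48°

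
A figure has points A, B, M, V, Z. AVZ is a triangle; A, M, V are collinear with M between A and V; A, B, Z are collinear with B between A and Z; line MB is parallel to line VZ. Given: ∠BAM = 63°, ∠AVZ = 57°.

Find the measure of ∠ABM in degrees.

∠ABM = 60°

1. ∠VAZ = 63°  [M on AV, B on AZ]
2. ∠AZV = 60°  [△AVZ]
3. ∠ABM = 60°  [MB∥VZ, corresponding at B]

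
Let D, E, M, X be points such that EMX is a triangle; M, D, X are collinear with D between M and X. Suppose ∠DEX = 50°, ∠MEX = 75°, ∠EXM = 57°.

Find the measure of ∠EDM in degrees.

1. ∠DXE = 57°  [D on ray XM]
2. ∠EDX = 73°  [△EDX]
3. ∠EDM = 107°  [linear pair at D on MX]

∠EDM = 107°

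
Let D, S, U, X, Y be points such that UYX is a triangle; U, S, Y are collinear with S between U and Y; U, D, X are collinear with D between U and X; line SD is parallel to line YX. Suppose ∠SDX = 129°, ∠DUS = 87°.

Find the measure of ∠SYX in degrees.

1. ∠SDU = 51°  [linear pair at D on UX]
2. ∠DSU = 42°  [△USD]
3. ∠DSY = 138°  [linear pair at S on UY]
4. ∠SYX = 42°  [SD∥YX, co-interior at Y–S]

∠SYX = 42°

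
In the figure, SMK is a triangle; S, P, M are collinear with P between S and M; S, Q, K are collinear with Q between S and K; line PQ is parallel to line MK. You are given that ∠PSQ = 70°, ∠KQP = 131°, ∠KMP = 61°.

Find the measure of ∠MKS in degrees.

1. ∠KSM = 70°  [P on SM, Q on SK]
2. ∠KMS = 61°  [P on ray MS]
3. ∠MKS = 49°  [△SMK]

∠MKS = 49°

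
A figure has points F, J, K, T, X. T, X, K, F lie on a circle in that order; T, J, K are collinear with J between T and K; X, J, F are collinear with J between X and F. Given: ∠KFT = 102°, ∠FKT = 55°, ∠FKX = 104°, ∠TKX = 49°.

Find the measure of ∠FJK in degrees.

1. ∠FTK = 23°  [△TKF]
2. ∠TFX = 49°  [same arc TX]
3. ∠FJT = 108°  [△TJF]
4. ∠FJK = 72°  [linear pair at J on TK]

∠FJK = 72°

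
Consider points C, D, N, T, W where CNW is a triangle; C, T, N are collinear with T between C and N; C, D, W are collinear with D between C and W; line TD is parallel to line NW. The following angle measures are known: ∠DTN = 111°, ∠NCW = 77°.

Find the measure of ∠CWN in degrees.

1. ∠CTD = 69°  [linear pair at T on CN]
2. ∠DCT = 77°  [T on CN, D on CW]
3. ∠CDT = 34°  [△CTD]
4. ∠CWN = 34°  [TD∥NW, corresponding at D]

∠CWN = 34°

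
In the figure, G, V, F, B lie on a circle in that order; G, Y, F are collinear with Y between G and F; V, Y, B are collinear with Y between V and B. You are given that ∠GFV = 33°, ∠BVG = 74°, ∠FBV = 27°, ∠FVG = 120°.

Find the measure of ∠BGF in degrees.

1. ∠BFG = 74°  [same arc GB]
2. ∠FBG = 60°  [cyclic GVFB, opposite ∠V+∠B]
3. ∠BGF = 46°  [△GFB]

∠BGF = 46°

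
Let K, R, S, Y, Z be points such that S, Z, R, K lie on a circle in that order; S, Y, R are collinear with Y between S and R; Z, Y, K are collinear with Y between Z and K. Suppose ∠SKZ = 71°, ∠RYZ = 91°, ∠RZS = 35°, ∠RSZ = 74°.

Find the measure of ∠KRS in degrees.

∠KRS = 17°

1. ∠KYS = 91°  [vertical angles at Y]
2. ∠RKS = 145°  [cyclic SZRK, opposite ∠Z+∠K]
3. ∠KSR = 18°  [△SYK]
4. ∠KRS = 17°  [△SRK]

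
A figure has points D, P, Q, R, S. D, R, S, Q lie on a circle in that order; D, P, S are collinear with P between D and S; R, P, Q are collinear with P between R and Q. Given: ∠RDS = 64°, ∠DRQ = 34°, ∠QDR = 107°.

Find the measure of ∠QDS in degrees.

∠QDS = 43°

1. ∠RQS = 64°  [same arc RS]
2. ∠QSR = 73°  [cyclic DRSQ, opposite ∠D+∠S]
3. ∠QRS = 43°  [△RSQ]
4. ∠QDS = 43°  [same arc SQ]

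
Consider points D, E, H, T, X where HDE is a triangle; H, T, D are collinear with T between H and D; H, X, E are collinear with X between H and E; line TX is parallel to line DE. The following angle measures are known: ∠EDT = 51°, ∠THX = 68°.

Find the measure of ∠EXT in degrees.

1. ∠EDH = 51°  [T on ray DH]
2. ∠DHE = 68°  [T on HD, X on HE]
3. ∠DEH = 61°  [△HDE]
4. ∠HXT = 61°  [TX∥DE, corresponding at X]
5. ∠EXT = 119°  [linear pair at X on HE]

∠EXT = 119°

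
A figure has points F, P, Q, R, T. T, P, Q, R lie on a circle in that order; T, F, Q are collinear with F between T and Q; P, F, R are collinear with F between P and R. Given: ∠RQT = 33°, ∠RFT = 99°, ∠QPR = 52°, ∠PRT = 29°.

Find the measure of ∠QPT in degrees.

∠QPT = 85°

1. ∠QTR = 52°  [△TFR]
2. ∠QRT = 95°  [△TQR]
3. ∠QPT = 85°  [cyclic TPQR, opposite ∠P+∠R]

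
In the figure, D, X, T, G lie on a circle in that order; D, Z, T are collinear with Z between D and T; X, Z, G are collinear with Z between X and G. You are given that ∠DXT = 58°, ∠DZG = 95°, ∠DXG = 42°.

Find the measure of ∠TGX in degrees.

∠TGX = 53°

1. ∠GZT = 85°  [linear pair at Z on DT]
2. ∠DTG = 42°  [same arc DG]
3. ∠TGX = 53°  [△TZG]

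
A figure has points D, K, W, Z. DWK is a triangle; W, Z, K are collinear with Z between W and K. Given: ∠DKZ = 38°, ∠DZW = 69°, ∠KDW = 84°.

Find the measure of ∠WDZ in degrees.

1. ∠DKW = 38°  [Z on ray KW]
2. ∠DWK = 58°  [△DWK]
3. ∠DWZ = 58°  [Z on ray WK]
4. ∠WDZ = 53°  [△DWZ]

∠WDZ = 53°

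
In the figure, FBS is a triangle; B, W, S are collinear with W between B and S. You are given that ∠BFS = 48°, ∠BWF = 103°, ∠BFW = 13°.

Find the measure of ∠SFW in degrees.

1. ∠FBW = 64°  [△FBW]
2. ∠FWS = 77°  [linear pair at W on BS]
3. ∠FBS = 64°  [W on ray BS]
4. ∠BSF = 68°  [△FBS]
5. ∠FSW = 68°  [W on ray SB]
6. ∠SFW = 35°  [△FWS]

∠SFW = 35°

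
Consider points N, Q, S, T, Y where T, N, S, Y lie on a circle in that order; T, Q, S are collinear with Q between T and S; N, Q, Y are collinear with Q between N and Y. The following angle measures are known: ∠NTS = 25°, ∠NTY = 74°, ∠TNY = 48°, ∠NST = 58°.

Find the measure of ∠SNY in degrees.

1. ∠NYS = 25°  [same arc NS]
2. ∠NSY = 106°  [cyclic TNSY, opposite ∠T+∠S]
3. ∠SNY = 49°  [△NSY]

∠SNY = 49°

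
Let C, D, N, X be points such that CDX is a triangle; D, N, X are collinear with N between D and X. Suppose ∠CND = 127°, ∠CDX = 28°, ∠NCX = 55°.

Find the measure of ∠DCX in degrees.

∠DCX = 80°

1. ∠CNX = 53°  [linear pair at N on DX]
2. ∠CXN = 72°  [△CNX]
3. ∠CXD = 72°  [N on ray XD]
4. ∠DCX = 80°  [△CDX]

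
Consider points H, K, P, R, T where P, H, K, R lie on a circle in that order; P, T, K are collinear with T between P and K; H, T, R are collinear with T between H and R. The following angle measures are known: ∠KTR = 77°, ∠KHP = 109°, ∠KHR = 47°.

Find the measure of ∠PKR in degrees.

∠PKR = 62°

1. ∠KRP = 71°  [cyclic PHKR, opposite ∠H+∠R]
2. ∠KPR = 47°  [same arc KR]
3. ∠PKR = 62°  [△PKR]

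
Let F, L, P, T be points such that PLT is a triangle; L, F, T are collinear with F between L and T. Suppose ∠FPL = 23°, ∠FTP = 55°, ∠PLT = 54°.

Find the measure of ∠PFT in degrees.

1. ∠FLP = 54°  [F on ray LT]
2. ∠LFP = 103°  [△PLF]
3. ∠PFT = 77°  [linear pair at F on LT]

∠PFT = 77°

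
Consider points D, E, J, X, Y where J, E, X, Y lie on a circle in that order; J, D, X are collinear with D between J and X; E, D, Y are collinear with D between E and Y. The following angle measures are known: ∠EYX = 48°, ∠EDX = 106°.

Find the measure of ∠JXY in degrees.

∠JXY = 58°

1. ∠EJX = 48°  [same arc EX]
2. ∠EDJ = 74°  [linear pair at D on JX]
3. ∠JEY = 58°  [△JDE]
4. ∠JXY = 58°  [same arc JY]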